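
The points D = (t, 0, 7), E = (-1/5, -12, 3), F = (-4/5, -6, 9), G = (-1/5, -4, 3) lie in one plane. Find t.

-3/5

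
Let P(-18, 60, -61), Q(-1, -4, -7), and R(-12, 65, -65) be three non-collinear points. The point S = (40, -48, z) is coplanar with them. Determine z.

31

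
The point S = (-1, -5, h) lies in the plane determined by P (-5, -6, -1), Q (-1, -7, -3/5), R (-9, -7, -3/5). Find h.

The plane through P, Q, R has equation −(16/5)y − 8z = 136/5.
Substituting S: (-8)h + (16) = 136/5, so h = -7/5.

-7/5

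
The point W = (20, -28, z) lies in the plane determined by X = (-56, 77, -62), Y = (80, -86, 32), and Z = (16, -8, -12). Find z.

The plane through X, Y, Z has equation −160x − 32y + 176z = -4416.
Substituting W: (176)z + (-2304) = -4416, so z = -12.

-12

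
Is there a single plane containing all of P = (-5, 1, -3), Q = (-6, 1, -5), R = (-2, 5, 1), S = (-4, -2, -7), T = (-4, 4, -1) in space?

No

The plane through P, Q, R has normal n = PQ × PR = (8, -2, -4) and equation n·X = -30.
Checking the remaining points: n·S = 0, n·T = -36.
Since n·S = 0 ≠ -30, S is off the plane and the points are not all coplanar.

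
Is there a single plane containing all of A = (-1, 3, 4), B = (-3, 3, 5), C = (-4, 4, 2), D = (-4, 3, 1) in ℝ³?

No

The four points are coplanar iff the 3×3 determinant with rows AB, AC, AD is zero.
Rows: (-2, 0, 1), (-3, 1, -2), (-3, 0, -3).
Expanding along the first row: (-2)(-3) − (0)(3) + (1)(3) = 9.
Nonzero ⇒ not coplanar.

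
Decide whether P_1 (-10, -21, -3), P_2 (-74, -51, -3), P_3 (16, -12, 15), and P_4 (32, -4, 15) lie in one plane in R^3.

No

The four points are coplanar iff the 3×3 determinant with rows P_1P_2, P_1P_3, P_1P_4 is zero.
Rows: (-64, -30, 0), (26, 9, 18), (42, 17, 18).
Expanding along the first row: (-64)(-144) − (-30)(-288) + (0)(64) = 576.
Nonzero ⇒ not coplanar.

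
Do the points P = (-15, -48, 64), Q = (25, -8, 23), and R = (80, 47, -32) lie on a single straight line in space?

PQ = (40, 40, -41), PR = (95, 95, -96).
Comparing components 2 and 3: (40)(-96) − (-41)(95) = 55 ≠ 0, so PQ and PR are not parallel and the points are not collinear.

No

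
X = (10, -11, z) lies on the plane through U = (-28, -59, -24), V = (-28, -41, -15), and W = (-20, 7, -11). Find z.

A normal to the plane is n = UV × UW = (-360, 72, -144).
X lies in the plane iff n · UX = 0.
This gives (-144)z + (-13680) = 0, so z = -95.

-95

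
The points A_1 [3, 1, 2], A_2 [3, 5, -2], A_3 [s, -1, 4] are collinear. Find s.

Collinearity requires A_1A_2 × A_1A_3 = 0; each component is linear in s.
The y-component gives (-4)s + (12) = 0, so s = 3.
The remaining components then also vanish.

3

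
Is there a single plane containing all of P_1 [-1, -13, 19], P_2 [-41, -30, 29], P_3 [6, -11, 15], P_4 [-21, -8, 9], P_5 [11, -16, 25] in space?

No

The plane through P_1, P_2, P_3 has normal n = P_1P_2 × P_1P_3 = (48, -90, 39) and equation n·P = 1863.
Checking the remaining points: n·P_4 = 63, n·P_5 = 2943.
Since n·P_4 = 63 ≠ 1863, P_4 is off the plane and the points are not all coplanar.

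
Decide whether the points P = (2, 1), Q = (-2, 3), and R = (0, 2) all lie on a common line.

Yes

PQ = (-4, 2), PR = (-2, 1).
det[PQ; PR] = (-4)(1) − (2)(-2) = 0.
The determinant is zero, so the points are collinear.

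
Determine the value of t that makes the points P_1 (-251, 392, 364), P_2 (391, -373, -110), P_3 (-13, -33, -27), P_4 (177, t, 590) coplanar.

Normal to plane P_1P_2P_3: n = (97665, 138210, -90780); plane equation n·P = -3379515.
Requiring n·P_4 = -3379515: (138210)t + (-36273495) = -3379515.
So t = 238.

238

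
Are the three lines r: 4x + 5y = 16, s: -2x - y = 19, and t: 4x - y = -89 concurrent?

No

The three lines meet at one point iff the augmented coefficient matrix [aᵢ bᵢ cᵢ] has rank < 3, i.e. its determinant vanishes.
Here the determinant is 18.
Nonzero, so no common point exists.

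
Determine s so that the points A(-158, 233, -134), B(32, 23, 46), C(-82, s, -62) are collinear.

Direction AB = (190, -210, 180). From the x-coordinate of C, the parameter along the line is τ = (-82 − (-158))/190 = 2/5.
Then s = 233 + 2/5·(-210) = 149.

149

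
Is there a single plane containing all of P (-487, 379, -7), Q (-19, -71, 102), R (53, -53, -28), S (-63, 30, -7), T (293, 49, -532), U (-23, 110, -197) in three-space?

Yes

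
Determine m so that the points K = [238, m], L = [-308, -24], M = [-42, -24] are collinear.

-24

Collinearity: (K − L) must be parallel to (M − L) = (266, 0).
Cross-multiplying the components: (m − (-24))·(266) = (546)·(0).
Solving gives m = -24.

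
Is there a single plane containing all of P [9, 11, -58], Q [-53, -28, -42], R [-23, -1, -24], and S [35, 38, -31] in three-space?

Yes

A normal to the plane through P, Q, R is n = PQ × PR = (-1134, 1596, -504).
The plane has equation n·X = 36582. For S: n·S = 36582.
Equal, so S lies in the plane and all four are coplanar.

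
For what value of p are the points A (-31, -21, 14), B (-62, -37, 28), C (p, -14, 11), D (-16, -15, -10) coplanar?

-18

The points are coplanar iff AB · (AC × AD) = 0.
Expanding, this is linear in p: (-300)p + (-5400) = 0.
So p = -18.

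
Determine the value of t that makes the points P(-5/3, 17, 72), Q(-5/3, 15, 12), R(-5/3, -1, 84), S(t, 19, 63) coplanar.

-5/3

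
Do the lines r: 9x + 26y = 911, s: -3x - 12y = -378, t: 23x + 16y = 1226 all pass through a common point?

Intersecting r and s: solving the 2×2 system gives (x, y) = (184/5, 223/10).
Substitute into t: (23)(184/5) + (16)(223/10) = 6016/5.
But t requires 1226 ≠ 6016/5, so the three lines have no common point.

No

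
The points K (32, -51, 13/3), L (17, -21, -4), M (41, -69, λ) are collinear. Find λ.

Direction KL = (-15, 30, -25/3). From the x-coordinate of M, the parameter along the line is τ = (41 − 32)/(-15) = -3/5.
Then λ = 13/3 + (-3/5)·(-25/3) = 28/3.

28/3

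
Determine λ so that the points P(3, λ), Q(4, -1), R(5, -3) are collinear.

The three points are collinear iff det[PQ; PR] = 0.
This determinant is linear in λ: (1)λ + (-1) = 0, so λ = 1.

1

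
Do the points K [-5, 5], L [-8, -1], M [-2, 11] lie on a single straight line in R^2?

Yes

KL = (-3, -6), KM = (3, 6).
det[KL; KM] = (-3)(6) − (-6)(3) = 0.
The determinant is zero, so the points are collinear.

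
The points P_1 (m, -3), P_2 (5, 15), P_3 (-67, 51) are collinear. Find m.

41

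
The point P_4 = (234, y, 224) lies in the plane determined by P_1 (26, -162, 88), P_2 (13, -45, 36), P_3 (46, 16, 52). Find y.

114

A normal to the plane is n = P_1P_2 × P_1P_3 = (5044, -1508, -4654).
P_4 lies in the plane iff n · P_1P_4 = 0.
This gives (-1508)y + (171912) = 0, so y = 114.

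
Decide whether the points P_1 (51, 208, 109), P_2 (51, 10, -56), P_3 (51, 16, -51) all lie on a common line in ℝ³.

P_1P_2 = (0, -198, -165), P_1P_3 = (0, -192, -160).
Each component of P_1P_3 is 32/33 times the corresponding component of P_1P_2, so P_1P_3 = 32/33·P_1P_2 and the points are collinear.

Yes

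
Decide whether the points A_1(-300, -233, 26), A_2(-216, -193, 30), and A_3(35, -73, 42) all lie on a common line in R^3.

No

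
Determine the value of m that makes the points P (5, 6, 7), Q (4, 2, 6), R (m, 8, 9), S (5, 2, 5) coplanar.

Normal to plane PQS: n = (4, -2, 4); plane equation n·X = 36.
Requiring n·R = 36: (4)m + (20) = 36.
So m = 4.

4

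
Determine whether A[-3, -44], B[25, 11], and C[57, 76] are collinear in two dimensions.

No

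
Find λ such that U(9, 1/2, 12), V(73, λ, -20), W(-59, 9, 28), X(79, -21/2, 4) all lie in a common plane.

The points are coplanar iff UV · (UW × UX) = 0.
Expanding, this is linear in λ: (576)λ + (1728) = 0.
So λ = -3.

-3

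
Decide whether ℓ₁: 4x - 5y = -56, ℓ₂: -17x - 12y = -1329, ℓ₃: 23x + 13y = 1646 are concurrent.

No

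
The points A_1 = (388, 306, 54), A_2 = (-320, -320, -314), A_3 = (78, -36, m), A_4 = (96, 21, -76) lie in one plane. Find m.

-52

The points are coplanar iff A_1A_2 · (A_1A_3 × A_1A_4) = 0.
Expanding, this is linear in m: (-18988)m + (-987376) = 0.
So m = -52.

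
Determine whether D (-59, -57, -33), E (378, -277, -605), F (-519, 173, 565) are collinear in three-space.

No

DE = (437, -220, -572), DF = (-460, 230, 598).
Comparing components 3 and 1: (-572)(-460) − (437)(598) = 1794 ≠ 0, so DE and DF are not parallel and the points are not collinear.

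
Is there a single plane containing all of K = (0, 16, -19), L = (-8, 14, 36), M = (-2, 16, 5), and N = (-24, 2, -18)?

A normal to the plane through K, L, M is n = KL × KM = (-48, 82, -4).
The plane has equation n·P = 1388. For N: n·N = 1388.
Equal, so N lies in the plane and all four are coplanar.

Yes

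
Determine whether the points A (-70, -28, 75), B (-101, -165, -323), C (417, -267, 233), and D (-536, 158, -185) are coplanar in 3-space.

With A as base: AB = (-31, -137, -398), AC = (487, -239, 158), AD = (-466, 186, -260).
AC × AD = (32752, 52992, -20792).
AB · (AC × AD) = 0.
The scalar triple product vanishes, so the four points are coplanar.

Yes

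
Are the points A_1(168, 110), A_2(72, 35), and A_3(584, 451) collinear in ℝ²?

A_1A_2 = (-96, -75), A_1A_3 = (416, 341).
Twice the signed area of △A_1A_2A_3 is (-96)(341) − (-75)(416) = -1536.
The area is nonzero, so the three points are not collinear.

No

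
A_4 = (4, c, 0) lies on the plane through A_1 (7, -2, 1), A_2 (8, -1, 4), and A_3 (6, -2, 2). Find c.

Coplanarity requires A_1A_2 · (A_1A_3 × A_1A_4) = 0.
A_1A_2 = (1, 1, 3), A_1A_3 = (-1, 0, 1); the triple product is linear in c with coefficient -4 and constant term -12.
Setting it to zero: c = -3.

-3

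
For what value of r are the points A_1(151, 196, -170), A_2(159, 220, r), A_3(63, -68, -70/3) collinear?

-550/3

Direction A_1A_3 = (-88, -264, 440/3). From the x-coordinate of A_2, the parameter along the line is τ = (159 − 151)/(-88) = -1/11.
Then r = (-170) + (-1/11)·(440/3) = -550/3.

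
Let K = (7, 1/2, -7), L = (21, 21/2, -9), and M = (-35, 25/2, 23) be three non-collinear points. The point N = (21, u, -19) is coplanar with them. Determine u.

-7

A normal to the plane is n = KL × KM = (324, -336, 588).
N lies in the plane iff n · KN = 0.
This gives (-336)u + (-2352) = 0, so u = -7.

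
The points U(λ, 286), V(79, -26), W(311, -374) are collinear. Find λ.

Collinearity: (U − V) must be parallel to (W − V) = (232, -348).
Cross-multiplying the components: (λ − 79)·(-348) = (312)·(232).
Solving gives λ = -129.

-129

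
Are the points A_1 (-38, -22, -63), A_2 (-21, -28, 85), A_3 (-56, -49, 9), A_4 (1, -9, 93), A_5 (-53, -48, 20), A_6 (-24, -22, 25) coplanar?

The plane through A_1, A_2, A_3 has normal n = A_1A_2 × A_1A_3 = (3564, -3888, -567) and equation n·P = -14175.
Checking the remaining points: n·A_4 = -14175, n·A_5 = -13608, n·A_6 = -14175.
Since n·A_5 = -13608 ≠ -14175, A_5 is off the plane and the points are not all coplanar.

No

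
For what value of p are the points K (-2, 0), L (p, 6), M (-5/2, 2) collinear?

The three points are collinear iff det[KL; KM] = 0.
This determinant is linear in p: (2)p + (7) = 0, so p = -7/2.

-7/2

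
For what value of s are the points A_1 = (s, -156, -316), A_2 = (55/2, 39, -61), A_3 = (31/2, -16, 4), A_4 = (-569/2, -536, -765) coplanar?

-161/2

Coplanarity ⇔ det[A_1A_2; A_1A_3; A_1A_4] = 0.
Expanding, this is linear in s: (-76095)s + (-12251295/2) = 0.
So s = -161/2.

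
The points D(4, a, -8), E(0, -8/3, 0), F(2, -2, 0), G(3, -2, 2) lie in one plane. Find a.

0

Coplanarity ⇔ det[DE; DF; DG] = 0.
Expanding, this is linear in a: (4)a + (0) = 0.
So a = 0.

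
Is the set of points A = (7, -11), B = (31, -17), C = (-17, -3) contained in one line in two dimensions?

No

AB = (24, -6), AC = (-24, 8).
If collinear, AC would be a scalar multiple of AB. But (24)·(8) ≠ (-6)·(-24) (difference 48), so they are not parallel; the points are not collinear.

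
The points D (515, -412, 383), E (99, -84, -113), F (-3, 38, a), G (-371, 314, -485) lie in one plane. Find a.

51

Coplanarity ⇔ det[DE; DF; DG] = 0.
Expanding, this is linear in a: (11408)a + (-581808) = 0.
So a = 51.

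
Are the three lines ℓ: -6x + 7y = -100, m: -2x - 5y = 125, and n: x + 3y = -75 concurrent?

Intersecting ℓ and m: solving the 2×2 system gives (x, y) = (-375/44, -475/22).
Substitute into n: (1)(-375/44) + (3)(-475/22) = -3225/44.
But n requires -75 ≠ -3225/44, so the three lines have no common point.

No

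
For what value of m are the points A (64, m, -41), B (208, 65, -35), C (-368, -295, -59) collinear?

Collinearity requires AB × AC = 0; each component is linear in m.
The x-component gives (24)m + (600) = 0, so m = -25.
The remaining components then also vanish.

-25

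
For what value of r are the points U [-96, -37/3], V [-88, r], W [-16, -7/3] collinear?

Collinearity: (V − U) must be parallel to (W − U) = (80, 10).
Cross-multiplying the components: (r − (-37/3))·(80) = (8)·(10).
Solving gives r = -34/3.

-34/3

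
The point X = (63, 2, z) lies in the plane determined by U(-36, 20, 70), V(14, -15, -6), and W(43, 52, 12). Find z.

A normal to the plane is n = UV × UW = (4462, -3104, 4365).
X lies in the plane iff n · UX = 0.
This gives (4365)z + (192060) = 0, so z = -44.

-44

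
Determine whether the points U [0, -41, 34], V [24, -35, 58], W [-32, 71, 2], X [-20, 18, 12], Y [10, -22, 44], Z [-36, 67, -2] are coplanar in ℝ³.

No

The plane through U, V, W has normal n = UV × UW = (-2880, 0, 2880) and equation n·P = 97920.
Checking the remaining points: n·X = 92160, n·Y = 97920, n·Z = 97920.
Since n·X = 92160 ≠ 97920, X is off the plane and the points are not all coplanar.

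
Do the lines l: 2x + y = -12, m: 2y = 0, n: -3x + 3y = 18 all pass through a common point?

Yes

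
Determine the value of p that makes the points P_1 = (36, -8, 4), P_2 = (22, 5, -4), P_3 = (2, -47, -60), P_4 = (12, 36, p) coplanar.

4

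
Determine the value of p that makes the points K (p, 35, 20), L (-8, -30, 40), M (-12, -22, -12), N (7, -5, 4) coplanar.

47

The points are coplanar iff KL · (KM × KN) = 0.
Expanding, this is linear in p: (-1012)p + (47564) = 0.
So p = 47.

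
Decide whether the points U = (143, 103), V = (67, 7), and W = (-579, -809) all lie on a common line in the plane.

UV = (-76, -96), UW = (-722, -912).
det[UV; UW] = (-76)(-912) − (-96)(-722) = 0.
The determinant is zero, so the points are collinear.

Yes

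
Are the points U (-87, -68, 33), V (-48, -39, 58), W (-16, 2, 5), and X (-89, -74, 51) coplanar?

Yes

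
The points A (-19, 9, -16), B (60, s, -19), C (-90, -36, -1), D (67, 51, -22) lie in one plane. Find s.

45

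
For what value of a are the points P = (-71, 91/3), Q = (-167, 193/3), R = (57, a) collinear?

The three points are collinear iff det[PQ; PR] = 0.
This determinant is linear in a: (-96)a + (-1440) = 0, so a = -15.

-15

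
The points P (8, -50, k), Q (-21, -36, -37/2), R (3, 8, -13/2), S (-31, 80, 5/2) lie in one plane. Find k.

The points are coplanar iff PQ · (PR × PS) = 0.
Expanding, this is linear in k: (-3224)k + (-54808) = 0.
So k = -17.

-17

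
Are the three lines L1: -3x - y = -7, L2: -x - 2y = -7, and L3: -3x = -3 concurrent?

No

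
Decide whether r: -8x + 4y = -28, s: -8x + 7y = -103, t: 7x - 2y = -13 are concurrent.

Yes

Lines aᵢx + bᵢy = cᵢ with pairwise distinct directions are concurrent exactly when det[aᵢ bᵢ cᵢ] = 0.
Here the determinant is 0.
It vanishes, so the lines are concurrent at (-9, -25).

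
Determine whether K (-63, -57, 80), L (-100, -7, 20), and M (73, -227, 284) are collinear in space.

KL = (-37, 50, -60), KM = (136, -170, 204).
KL × KM = (0, -612, -510).
The cross product is nonzero, so the points do not lie on one line.

No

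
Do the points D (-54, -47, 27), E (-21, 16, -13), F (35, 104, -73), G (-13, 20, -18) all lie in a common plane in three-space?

A normal to the plane through D, E, F is n = DE × DF = (-260, -260, -624).
The plane has equation n·P = 9412. For G: n·G = 9412.
Equal, so G lies in the plane and all four are coplanar.

Yes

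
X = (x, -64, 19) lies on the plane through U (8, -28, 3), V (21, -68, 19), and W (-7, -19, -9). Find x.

22

The plane through U, V, W has equation 336x − 84y − 483z = 3591.
Substituting X: (336)x + (-3801) = 3591, so x = 22.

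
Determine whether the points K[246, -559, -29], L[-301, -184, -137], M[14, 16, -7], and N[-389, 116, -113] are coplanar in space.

With K as base: KL = (-547, 375, -108), KM = (-232, 575, 22), KN = (-635, 675, -84).
KM × KN = (-63150, -33458, 208525).
KL · (KM × KN) = -524400.
Since -524400 ≠ 0, the four points are not coplanar.

No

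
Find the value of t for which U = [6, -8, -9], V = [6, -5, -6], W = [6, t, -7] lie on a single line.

-6

Collinearity requires UV × UW = 0; each component is linear in t.
The x-component gives (-3)t + (-18) = 0, so t = -6.
The remaining components then also vanish.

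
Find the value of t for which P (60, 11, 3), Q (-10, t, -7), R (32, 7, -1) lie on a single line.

1

Collinearity requires PQ × PR = 0; each component is linear in t.
The x-component gives (-4)t + (4) = 0, so t = 1.
The remaining components then also vanish.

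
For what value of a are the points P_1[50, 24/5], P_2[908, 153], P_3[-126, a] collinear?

-128/5

Collinearity: (P_3 − P_1) must be parallel to (P_2 − P_1) = (858, 741/5).
Cross-multiplying the components: (a − 24/5)·(858) = (-176)·(741/5).
Solving gives a = -128/5.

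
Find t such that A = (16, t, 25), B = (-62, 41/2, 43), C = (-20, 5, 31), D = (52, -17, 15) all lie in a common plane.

The points are coplanar iff AB · (AC × AD) = 0.
Expanding, this is linear in t: (192)t + (768) = 0.
So t = -4.

-4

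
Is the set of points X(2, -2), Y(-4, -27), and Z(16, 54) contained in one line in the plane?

XY = (-6, -25), XZ = (14, 56).
det[XY; XZ] = (-6)(56) − (-25)(14) = 14.
The determinant is nonzero, so they are not collinear.

No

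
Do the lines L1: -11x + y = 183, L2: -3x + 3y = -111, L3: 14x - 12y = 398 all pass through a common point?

No

The three lines meet at one point iff the augmented coefficient matrix [aᵢ bᵢ cᵢ] has rank < 3, i.e. its determinant vanishes.
Here the determinant is 60.
Nonzero, so no common point exists.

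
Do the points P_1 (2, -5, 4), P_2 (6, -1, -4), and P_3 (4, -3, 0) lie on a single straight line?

Yes

P_1P_2 = (4, 4, -8), P_1P_3 = (2, 2, -4).
Each component of P_1P_3 is 1/2 times the corresponding component of P_1P_2, so P_1P_3 = 1/2·P_1P_2 and the points are collinear.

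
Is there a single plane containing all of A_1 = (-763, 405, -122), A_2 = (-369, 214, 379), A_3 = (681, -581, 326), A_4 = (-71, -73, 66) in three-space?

No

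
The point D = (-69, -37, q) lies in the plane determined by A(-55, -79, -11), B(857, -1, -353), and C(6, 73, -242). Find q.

Coplanarity requires AB · (AC × AD) = 0.
AB = (912, 78, -342), AC = (61, 152, -231); the triple product is linear in q with coefficient 133866 and constant term 8969022.
Setting it to zero: q = -67.

-67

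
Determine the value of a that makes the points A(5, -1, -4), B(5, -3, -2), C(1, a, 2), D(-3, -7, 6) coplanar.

-5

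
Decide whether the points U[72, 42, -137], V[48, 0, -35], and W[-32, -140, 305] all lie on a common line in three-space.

UV = (-24, -42, 102), UW = (-104, -182, 442).
Each component of UW is 13/3 times the corresponding component of UV, so UW = 13/3·UV and the points are collinear.

Yes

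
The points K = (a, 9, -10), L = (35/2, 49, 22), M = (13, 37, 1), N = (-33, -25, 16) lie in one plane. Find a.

Coplanarity ⇔ det[KL; KM; KN] = 0.
Expanding, this is linear in a: (1482)a + (6669) = 0.
So a = -9/2.

-9/2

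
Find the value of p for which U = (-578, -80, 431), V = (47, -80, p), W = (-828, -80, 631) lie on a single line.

-69

Collinearity requires UV × UW = 0; each component is linear in p.
The y-component gives (-250)p + (-17250) = 0, so p = -69.
The remaining components then also vanish.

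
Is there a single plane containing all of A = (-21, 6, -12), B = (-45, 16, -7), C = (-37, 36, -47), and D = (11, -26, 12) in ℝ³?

A normal to the plane through A, B, C is n = AB × AC = (-500, -920, -560).
The plane has equation n·P = 11700. For D: n·D = 11700.
Equal, so D lies in the plane and all four are coplanar.

Yes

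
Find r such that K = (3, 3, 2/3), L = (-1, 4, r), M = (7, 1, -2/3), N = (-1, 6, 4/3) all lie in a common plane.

8/3

Normal to plane KMN: n = (8/3, 8/3, 4); plane equation n·P = 56/3.
Requiring n·L = 56/3: (4)r + (8) = 56/3.
So r = 8/3.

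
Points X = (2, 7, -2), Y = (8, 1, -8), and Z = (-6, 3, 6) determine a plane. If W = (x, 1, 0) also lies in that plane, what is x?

0

Coplanarity requires XY · (XZ × XW) = 0.
XY = (6, -6, -6), XZ = (-8, -4, 8); the triple product is linear in x with coefficient -72 and constant term 0.
Setting it to zero: x = 0.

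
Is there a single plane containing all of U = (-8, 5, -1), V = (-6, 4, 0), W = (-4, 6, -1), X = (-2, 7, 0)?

No

A normal to the plane through U, V, W is n = UV × UW = (-1, 4, 6).
The plane has equation n·P = 22. For X: n·X = 30.
30 ≠ 22, so X is off the plane.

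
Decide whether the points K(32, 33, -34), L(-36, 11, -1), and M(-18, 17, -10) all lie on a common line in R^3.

No

KL = (-68, -22, 33), KM = (-50, -16, 24).
KL × KM = (0, -18, -12).
The cross product is nonzero, so the points do not lie on one line.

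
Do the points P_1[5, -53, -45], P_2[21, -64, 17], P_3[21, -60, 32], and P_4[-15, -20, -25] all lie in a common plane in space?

No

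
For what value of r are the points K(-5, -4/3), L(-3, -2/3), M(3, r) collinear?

The three points are collinear iff det[KL; KM] = 0.
This determinant is linear in r: (2)r + (-8/3) = 0, so r = 4/3.

4/3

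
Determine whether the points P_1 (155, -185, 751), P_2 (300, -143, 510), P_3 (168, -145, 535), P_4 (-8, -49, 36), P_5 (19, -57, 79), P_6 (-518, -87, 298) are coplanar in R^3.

No

The plane through P_1, P_2, P_3 has normal n = P_1P_2 × P_1P_3 = (568, 28187, 5254) and equation n·P = -1180801.
Checking the remaining points: n·P_4 = -1196563, n·P_5 = -1180801, n·P_6 = -1180801.
Since n·P_4 = -1196563 ≠ -1180801, P_4 is off the plane and the points are not all coplanar.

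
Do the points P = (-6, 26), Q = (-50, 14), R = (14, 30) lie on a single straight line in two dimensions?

PQ = (-44, -12), PR = (20, 4).
det[PQ; PR] = (-44)(4) − (-12)(20) = 64.
The determinant is nonzero, so they are not collinear.

No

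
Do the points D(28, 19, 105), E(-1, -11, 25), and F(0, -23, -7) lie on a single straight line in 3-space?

DE = (-29, -30, -80), DF = (-28, -42, -112).
DE × DF = (0, -1008, 378).
The cross product is nonzero, so the points do not lie on one line.

No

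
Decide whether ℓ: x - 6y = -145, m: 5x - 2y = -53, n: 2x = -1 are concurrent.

No

Intersecting ℓ and m: solving the 2×2 system gives (x, y) = (-1, 24).
Substitute into n: (2)(-1) + (0)(24) = -2.
But n requires -1 ≠ -2, so the three lines have no common point.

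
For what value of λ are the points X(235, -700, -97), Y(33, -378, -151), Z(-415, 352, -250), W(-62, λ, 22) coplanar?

-75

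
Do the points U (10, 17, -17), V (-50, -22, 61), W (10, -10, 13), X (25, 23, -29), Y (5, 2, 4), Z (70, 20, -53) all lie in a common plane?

The plane through U, V, W has normal n = UV × UW = (936, 1800, 1620) and equation n·P = 12420.
Checking the remaining points: n·X = 17820, n·Y = 14760, n·Z = 15660.
Since n·X = 17820 ≠ 12420, X is off the plane and the points are not all coplanar.

No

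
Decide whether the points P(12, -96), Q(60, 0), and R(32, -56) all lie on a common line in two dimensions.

Yes

PQ = (48, 96), PR = (20, 40).
Checking proportionality: PR = 5/12·PQ, so the vectors are parallel and the points are collinear.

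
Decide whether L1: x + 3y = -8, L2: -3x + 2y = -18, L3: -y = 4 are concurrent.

No

The three lines meet at one point iff the augmented coefficient matrix [aᵢ bᵢ cᵢ] has rank < 3, i.e. its determinant vanishes.
Here the determinant is 2.
Nonzero, so no common point exists.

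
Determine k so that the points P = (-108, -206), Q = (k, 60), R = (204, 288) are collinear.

The three points are collinear iff det[PQ; PR] = 0.
This determinant is linear in k: (494)k + (-29640) = 0, so k = 60.

60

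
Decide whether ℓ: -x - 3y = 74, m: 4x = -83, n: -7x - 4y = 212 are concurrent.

No

Intersecting ℓ and m: solving the 2×2 system gives (x, y) = (-83/4, -71/4).
Substitute into n: (-7)(-83/4) + (-4)(-71/4) = 865/4.
But n requires 212 ≠ 865/4, so the three lines have no common point.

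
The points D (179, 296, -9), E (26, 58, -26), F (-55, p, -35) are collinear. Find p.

-68

Direction DE = (-153, -238, -17). From the x-coordinate of F, the parameter along the line is τ = (-55 − 179)/(-153) = 26/17.
Then p = 296 + 26/17·(-238) = -68.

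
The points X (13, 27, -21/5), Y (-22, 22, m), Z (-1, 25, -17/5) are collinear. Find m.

-11/5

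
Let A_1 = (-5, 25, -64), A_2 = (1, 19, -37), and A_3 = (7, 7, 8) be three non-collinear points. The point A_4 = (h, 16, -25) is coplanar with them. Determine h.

The plane through A_1, A_2, A_3 has equation 54x − 108y − 36z = -666.
Substituting A_4: (54)h + (-828) = -666, so h = 3.

3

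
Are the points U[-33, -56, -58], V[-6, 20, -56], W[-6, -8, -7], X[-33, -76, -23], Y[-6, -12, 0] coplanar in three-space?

The plane through U, V, W has normal n = UV × UW = (3780, -1323, -756) and equation n·P = -6804.
Checking the remaining points: n·X = -6804, n·Y = -6804.
All equal -6804, so all 5 points lie in one plane.

Yes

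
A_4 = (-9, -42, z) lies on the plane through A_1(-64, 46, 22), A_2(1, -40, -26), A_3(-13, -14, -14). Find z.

-22

A normal to the plane is n = A_1A_2 × A_1A_3 = (216, -108, 486).
A_4 lies in the plane iff n · A_1A_4 = 0.
This gives (486)z + (10692) = 0, so z = -22.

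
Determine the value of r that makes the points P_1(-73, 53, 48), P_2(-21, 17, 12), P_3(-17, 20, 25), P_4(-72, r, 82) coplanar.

Normal to plane P_1P_2P_3: n = (-360, -820, 300); plane equation n·P = -2780.
Requiring n·P_4 = -2780: (-820)r + (50520) = -2780.
So r = 65.

65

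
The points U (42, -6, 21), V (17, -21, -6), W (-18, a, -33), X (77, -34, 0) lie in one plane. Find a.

Normal to plane UVX: n = (-441, -1470, 1225); plane equation n·P = 16023.
Requiring n·W = 16023: (-1470)a + (-32487) = 16023.
So a = -33.

-33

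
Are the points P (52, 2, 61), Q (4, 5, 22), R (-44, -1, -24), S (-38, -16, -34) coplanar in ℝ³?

No

A normal to the plane through P, Q, R is n = PQ × PR = (-372, -336, 432).
The plane has equation n·X = 6336. For S: n·S = 4824.
4824 ≠ 6336, so S is off the plane.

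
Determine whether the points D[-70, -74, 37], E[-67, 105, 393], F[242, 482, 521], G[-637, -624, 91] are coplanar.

The four points are coplanar iff the 3×3 determinant with rows DE, DF, DG is zero.
Rows: (3, 179, 356), (312, 556, 484), (-567, -550, 54).
Expanding along the first row: (3)(296224) − (179)(291276) + (356)(143652) = -109620.
Nonzero ⇒ not coplanar.

No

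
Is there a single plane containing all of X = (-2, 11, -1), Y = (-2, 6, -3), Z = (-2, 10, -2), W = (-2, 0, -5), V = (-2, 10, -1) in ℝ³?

Yes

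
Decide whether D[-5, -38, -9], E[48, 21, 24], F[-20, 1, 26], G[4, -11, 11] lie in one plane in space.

No

The four points are coplanar iff the 3×3 determinant with rows DE, DF, DG is zero.
Rows: (53, 59, 33), (-15, 39, 35), (9, 27, 20).
Expanding along the first row: (53)(-165) − (59)(-615) + (33)(-756) = 2592.
Nonzero ⇒ not coplanar.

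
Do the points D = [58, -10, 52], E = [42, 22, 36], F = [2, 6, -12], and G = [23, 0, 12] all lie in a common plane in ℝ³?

Yes

A normal to the plane through D, E, F is n = DE × DF = (-1792, -128, 1536).
The plane has equation n·P = -22784. For G: n·G = -22784.
Equal, so G lies in the plane and all four are coplanar.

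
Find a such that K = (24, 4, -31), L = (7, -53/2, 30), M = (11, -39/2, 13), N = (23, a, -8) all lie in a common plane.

Normal to plane KLM: n = (183/2, -45, 3); plane equation n·P = 1923.
Requiring n·N = 1923: (-45)a + (4161/2) = 1923.
So a = 7/2.

7/2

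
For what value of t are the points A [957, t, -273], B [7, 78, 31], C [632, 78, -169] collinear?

78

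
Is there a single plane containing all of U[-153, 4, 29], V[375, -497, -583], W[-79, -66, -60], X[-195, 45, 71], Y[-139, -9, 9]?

No

The plane through U, V, W has normal n = UV × UW = (1749, 1704, 114) and equation n·P = -257475.
Checking the remaining points: n·X = -256281, n·Y = -257421.
Since n·X = -256281 ≠ -257475, X is off the plane and the points are not all coplanar.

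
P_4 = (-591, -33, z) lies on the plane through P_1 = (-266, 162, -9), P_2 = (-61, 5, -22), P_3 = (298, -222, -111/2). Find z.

111

The plane through P_1, P_2, P_3 has equation (4617/2)x + (4401/2)y + 9828z = -346032.
Substituting P_4: (9828)z + (-1436940) = -346032, so z = 111.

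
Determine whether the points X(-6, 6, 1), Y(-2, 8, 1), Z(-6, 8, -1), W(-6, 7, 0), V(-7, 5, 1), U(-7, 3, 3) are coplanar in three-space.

No

The plane through X, Y, Z has normal n = XY × XZ = (-4, 8, 8) and equation n·P = 80.
Checking the remaining points: n·W = 80, n·V = 76, n·U = 76.
Since n·V = 76 ≠ 80, V is off the plane and the points are not all coplanar.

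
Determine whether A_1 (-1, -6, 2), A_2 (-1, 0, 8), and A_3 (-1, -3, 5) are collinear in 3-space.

A_1A_2 = (0, 6, 6), A_1A_3 = (0, 3, 3).
Each component of A_1A_3 is 1/2 times the corresponding component of A_1A_2, so A_1A_3 = 1/2·A_1A_2 and the points are collinear.

Yes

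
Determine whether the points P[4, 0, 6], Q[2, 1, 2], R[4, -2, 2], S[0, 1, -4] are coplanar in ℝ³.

Yes

The four points are coplanar iff the 3×3 determinant with rows PQ, PR, PS is zero.
Rows: (-2, 1, -4), (0, -2, -4), (-4, 1, -10).
Expanding along the first row: (-2)(24) − (1)(-16) + (-4)(-8) = 0.
Zero determinant ⇒ coplanar.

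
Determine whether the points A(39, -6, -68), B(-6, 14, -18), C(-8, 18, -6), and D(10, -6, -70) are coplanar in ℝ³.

No

With A as base: AB = (-45, 20, 50), AC = (-47, 24, 62), AD = (-29, 0, -2).
AC × AD = (-48, -1892, 696).
AB · (AC × AD) = -880.
Since -880 ≠ 0, the four points are not coplanar.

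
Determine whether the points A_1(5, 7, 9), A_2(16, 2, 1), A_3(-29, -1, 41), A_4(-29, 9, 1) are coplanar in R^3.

The four points are coplanar iff the 3×3 determinant with rows A_1A_2, A_1A_3, A_1A_4 is zero.
Rows: (11, -5, -8), (-34, -8, 32), (-34, 2, -8).
Expanding along the first row: (11)(0) − (-5)(1360) + (-8)(-340) = 9520.
Nonzero ⇒ not coplanar.

No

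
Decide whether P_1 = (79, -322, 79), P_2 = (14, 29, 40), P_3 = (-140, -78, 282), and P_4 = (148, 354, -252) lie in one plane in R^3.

No

With P_1 as base: P_1P_2 = (-65, 351, -39), P_1P_3 = (-219, 244, 203), P_1P_4 = (69, 676, -331).
P_1P_3 × P_1P_4 = (-217992, -58482, -164880).
P_1P_2 · (P_1P_3 × P_1P_4) = 72618.
Since 72618 ≠ 0, the four points are not coplanar.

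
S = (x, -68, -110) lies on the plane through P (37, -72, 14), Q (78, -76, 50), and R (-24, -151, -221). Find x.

-85

The plane through P, Q, R has equation 3784x + 7439y − 3483z = -444362.
Substituting S: (3784)x + (-122722) = -444362, so x = -85.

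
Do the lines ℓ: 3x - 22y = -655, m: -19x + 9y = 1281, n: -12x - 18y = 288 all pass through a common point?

Yes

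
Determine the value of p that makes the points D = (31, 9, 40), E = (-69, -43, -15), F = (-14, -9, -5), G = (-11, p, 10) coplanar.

-11

Coplanarity ⇔ det[DE; DF; DG] = 0.
Expanding, this is linear in p: (-2025)p + (-22275) = 0.
So p = -11.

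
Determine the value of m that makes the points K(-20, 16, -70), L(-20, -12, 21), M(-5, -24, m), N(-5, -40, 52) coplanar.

Normal to plane KLN: n = (1680, 1365, 420); plane equation n·P = -41160.
Requiring n·M = -41160: (420)m + (-41160) = -41160.
So m = 0.

0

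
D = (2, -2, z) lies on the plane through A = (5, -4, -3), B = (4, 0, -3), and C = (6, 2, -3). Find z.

-3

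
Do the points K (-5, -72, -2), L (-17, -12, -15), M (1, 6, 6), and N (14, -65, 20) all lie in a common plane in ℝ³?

Yes

A normal to the plane through K, L, M is n = KL × KM = (1494, 18, -1296).
The plane has equation n·P = -6174. For N: n·N = -6174.
Equal, so N lies in the plane and all four are coplanar.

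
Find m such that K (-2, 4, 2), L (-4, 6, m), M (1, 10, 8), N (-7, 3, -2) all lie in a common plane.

Normal to plane KMN: n = (-18, -18, 27); plane equation n·P = 18.
Requiring n·L = 18: (27)m + (-36) = 18.
So m = 2.

2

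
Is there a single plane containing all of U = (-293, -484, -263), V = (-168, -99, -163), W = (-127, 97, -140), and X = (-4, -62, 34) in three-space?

Yes

A normal to the plane through U, V, W is n = UV × UW = (-10745, 1225, 8715).
The plane has equation n·P = 263340. For X: n·X = 263340.
Equal, so X lies in the plane and all four are coplanar.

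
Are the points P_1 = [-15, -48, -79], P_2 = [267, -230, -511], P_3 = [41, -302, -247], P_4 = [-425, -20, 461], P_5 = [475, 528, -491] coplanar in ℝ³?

The plane through P_1, P_2, P_3 has normal n = P_1P_2 × P_1P_3 = (-79152, 23184, -61436) and equation n·P = 4927892.
Checking the remaining points: n·P_4 = 4853924, n·P_5 = 4809028.
Since n·P_4 = 4853924 ≠ 4927892, P_4 is off the plane and the points are not all coplanar.

No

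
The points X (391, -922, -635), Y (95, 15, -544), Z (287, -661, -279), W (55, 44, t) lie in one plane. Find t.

-68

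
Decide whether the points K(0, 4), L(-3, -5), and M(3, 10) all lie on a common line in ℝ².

No

KL = (-3, -9), KM = (3, 6).
If collinear, KM would be a scalar multiple of KL. But (-3)·(6) ≠ (-9)·(3) (difference 9), so they are not parallel; the points are not collinear.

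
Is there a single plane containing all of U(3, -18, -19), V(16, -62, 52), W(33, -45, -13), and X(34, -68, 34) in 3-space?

A normal to the plane through U, V, W is n = UV × UW = (1653, 2052, 969).
The plane has equation n·P = -50388. For X: n·X = -50388.
Equal, so X lies in the plane and all four are coplanar.

Yes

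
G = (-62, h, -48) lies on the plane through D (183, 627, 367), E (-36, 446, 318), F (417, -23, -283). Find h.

Coplanarity requires DE · (DF × DG) = 0.
DE = (-219, -181, -49), DF = (234, -650, -650); the triple product is linear in h with coefficient -153816 and constant term -1230528.
Setting it to zero: h = -8.

-8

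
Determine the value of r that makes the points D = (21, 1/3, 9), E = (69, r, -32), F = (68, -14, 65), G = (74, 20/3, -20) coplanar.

29/3

Normal to plane DFG: n = (61, 4331, 3172/3); plane equation n·P = 36722/3.
Requiring n·E = 36722/3: (4331)r + (-88877/3) = 36722/3.
So r = 29/3.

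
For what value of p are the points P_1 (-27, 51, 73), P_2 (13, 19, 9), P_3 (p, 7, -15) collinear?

Collinearity requires P_1P_2 × P_1P_3 = 0; each component is linear in p.
The y-component gives (-64)p + (1792) = 0, so p = 28.
The remaining components then also vanish.

28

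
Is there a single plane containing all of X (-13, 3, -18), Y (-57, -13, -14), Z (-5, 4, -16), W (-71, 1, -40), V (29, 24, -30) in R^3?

The plane through X, Y, Z has normal n = XY × XZ = (-36, 120, 84) and equation n·P = -684.
Checking the remaining points: n·W = -684, n·V = -684.
All equal -684, so all 5 points lie in one plane.

Yes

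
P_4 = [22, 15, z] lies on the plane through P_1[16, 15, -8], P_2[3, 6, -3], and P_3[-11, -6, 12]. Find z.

7

A normal to the plane is n = P_1P_2 × P_1P_3 = (-75, 125, 30).
P_4 lies in the plane iff n · P_1P_4 = 0.
This gives (30)z + (-210) = 0, so z = 7.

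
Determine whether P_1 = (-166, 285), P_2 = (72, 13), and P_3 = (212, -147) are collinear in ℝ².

Yes

P_1P_2 = (238, -272), P_1P_3 = (378, -432).
Twice the signed area of △P_1P_2P_3 is (238)(-432) − (-272)(378) = 0.
The triangle is degenerate (zero area), so the points are collinear.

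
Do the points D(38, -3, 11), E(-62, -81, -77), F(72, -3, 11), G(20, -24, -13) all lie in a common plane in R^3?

With D as base: DE = (-100, -78, -88), DF = (34, 0, 0), DG = (-18, -21, -24).
DF × DG = (0, 816, -714).
DE · (DF × DG) = -816.
Since -816 ≠ 0, the four points are not coplanar.

No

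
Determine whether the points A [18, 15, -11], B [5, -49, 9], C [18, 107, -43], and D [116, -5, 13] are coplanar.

The four points are coplanar iff the 3×3 determinant with rows AB, AC, AD is zero.
Rows: (-13, -64, 20), (0, 92, -32), (98, -20, 24).
Expanding along the first row: (-13)(1568) − (-64)(3136) + (20)(-9016) = 0.
Zero determinant ⇒ coplanar.

Yes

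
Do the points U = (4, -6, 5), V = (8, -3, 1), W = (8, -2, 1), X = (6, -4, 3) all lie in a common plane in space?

With U as base: UV = (4, 3, -4), UW = (4, 4, -4), UX = (2, 2, -2).
UW × UX = (0, 0, 0).
UV · (UW × UX) = 0.
The scalar triple product vanishes, so the four points are coplanar.

Yes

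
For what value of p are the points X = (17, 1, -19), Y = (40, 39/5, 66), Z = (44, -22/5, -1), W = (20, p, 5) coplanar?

4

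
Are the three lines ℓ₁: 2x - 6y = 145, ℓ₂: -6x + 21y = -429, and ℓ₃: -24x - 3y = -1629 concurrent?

No

The three lines meet at one point iff the augmented coefficient matrix [aᵢ bᵢ cᵢ] has rank < 3, i.e. its determinant vanishes.
Here the determinant is 1566.
Nonzero, so no common point exists.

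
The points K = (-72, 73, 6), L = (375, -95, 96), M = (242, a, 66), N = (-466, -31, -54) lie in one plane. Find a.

The points are coplanar iff KL · (KM × KN) = 0.
Expanding, this is linear in a: (8640)a + (25920) = 0.
So a = -3.

-3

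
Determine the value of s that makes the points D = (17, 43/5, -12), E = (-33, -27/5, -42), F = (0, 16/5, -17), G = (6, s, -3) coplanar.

The points are coplanar iff DE · (DF × DG) = 0.
Expanding, this is linear in s: (260)s + (-936) = 0.
So s = 18/5.

18/5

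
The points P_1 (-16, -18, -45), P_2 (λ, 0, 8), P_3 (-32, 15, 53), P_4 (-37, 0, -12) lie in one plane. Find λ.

Normal to plane P_1P_3P_4: n = (-675, -1530, 405); plane equation n·P = 20115.
Requiring n·P_2 = 20115: (-675)λ + (3240) = 20115.
So λ = -25.

-25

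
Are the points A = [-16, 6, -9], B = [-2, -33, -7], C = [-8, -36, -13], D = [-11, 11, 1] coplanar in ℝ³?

No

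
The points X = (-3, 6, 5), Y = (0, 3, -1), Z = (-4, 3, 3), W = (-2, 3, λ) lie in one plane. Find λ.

Coplanarity ⇔ det[XY; XZ; XW] = 0.
Expanding, this is linear in λ: (-12)λ + (12) = 0.
So λ = 1.

1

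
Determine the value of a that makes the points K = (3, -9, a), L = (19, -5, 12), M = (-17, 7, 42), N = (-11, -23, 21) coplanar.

Coplanarity ⇔ det[KL; KM; KN] = 0.
Expanding, this is linear in a: (-1008)a + (20160) = 0.
So a = 20.

20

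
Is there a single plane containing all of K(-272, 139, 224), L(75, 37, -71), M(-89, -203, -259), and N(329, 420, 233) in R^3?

With K as base: KL = (347, -102, -295), KM = (183, -342, -483), KN = (601, 281, 9).
KM × KN = (132645, -291930, 256965).
KL · (KM × KN) = 0.
The scalar triple product vanishes, so the four points are coplanar.

Yes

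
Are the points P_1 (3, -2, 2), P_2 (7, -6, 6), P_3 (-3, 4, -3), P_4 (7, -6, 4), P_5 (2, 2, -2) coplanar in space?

No

The plane through P_1, P_2, P_3 has normal n = P_1P_2 × P_1P_3 = (-4, -4, 0) and equation n·P = -4.
Checking the remaining points: n·P_4 = -4, n·P_5 = -16.
Since n·P_5 = -16 ≠ -4, P_5 is off the plane and the points are not all coplanar.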